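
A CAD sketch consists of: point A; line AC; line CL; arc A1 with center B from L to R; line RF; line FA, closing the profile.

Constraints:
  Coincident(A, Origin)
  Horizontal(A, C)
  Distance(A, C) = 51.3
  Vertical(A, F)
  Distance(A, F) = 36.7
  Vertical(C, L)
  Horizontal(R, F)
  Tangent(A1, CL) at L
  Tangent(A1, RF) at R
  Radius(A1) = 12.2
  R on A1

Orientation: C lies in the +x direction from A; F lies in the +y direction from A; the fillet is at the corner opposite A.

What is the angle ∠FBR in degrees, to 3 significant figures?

72.7°

A is at the origin; AC is horizontal with |AC| = 51.3 and C on the +x side, so C = (51.3, 0.00). AF is vertical with |AF| = 36.7 and F on the +y side, so F = (0.00, 36.7). The virtual corner opposite A is at (51.3, 36.7). A1 meets CL tangentially, so BL is at right angles to CL and the tangent condition forces BR to be normal to RF, with radius 12.2, so the center B sits 12.2 in from both sides at B = (39.1, 24.5). That places the tangent points at L = (51.3, 24.5) on CL and R = (39.1, 36.7) on RF. Then cos ∠FBR = BF·BR / (|BF||BR|), giving 72.7°.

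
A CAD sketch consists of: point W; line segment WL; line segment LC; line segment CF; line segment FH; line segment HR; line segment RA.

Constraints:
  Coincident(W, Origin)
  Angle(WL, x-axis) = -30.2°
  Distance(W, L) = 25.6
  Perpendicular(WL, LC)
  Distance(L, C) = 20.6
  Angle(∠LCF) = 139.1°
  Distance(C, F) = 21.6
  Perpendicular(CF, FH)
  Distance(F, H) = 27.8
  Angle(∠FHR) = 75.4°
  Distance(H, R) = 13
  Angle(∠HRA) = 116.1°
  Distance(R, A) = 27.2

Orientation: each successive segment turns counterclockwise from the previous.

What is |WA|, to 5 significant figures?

35.051

W is at the origin; WL runs at -30.2° with length 25.6, so L = (22.125, -12.877). WL is perpendicular to LC, so LC runs at 59.800°; with |LC| = 20.6, C = (32.488, 4.9268). ∠LCF = 139.1° gives CF at 100.70° from the x-axis; with |CF| = 21.6, F = (28.477, 26.151). The perpendicularity gives FH at right angles to CF, so FH runs at -169.30°; with |FH| = 27.8, H = (1.1606, 20.990). ∠FHR = 75.4° gives HR at -64.700° from the x-axis; with |HR| = 13.0, R = (6.7163, 9.2366). ∠HRA = 116.1° gives RA at -0.80000° from the x-axis; with |RA| = 27.2, A = (33.914, 8.8568). Then |WA| = |A − W| = 35.051.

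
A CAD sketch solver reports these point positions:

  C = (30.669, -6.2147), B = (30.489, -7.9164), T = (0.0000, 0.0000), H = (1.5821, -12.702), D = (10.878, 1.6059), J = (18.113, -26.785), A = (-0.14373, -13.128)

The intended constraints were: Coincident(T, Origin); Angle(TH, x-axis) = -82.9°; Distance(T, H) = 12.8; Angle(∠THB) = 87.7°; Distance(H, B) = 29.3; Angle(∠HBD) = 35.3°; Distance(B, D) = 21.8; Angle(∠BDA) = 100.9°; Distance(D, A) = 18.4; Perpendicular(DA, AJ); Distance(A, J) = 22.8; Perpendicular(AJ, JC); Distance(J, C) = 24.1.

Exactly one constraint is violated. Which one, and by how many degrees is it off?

Perpendicular(AJ, JC) — off by 5.40°.

T = (0.00, 0.00) ✓; TH at -82.90° ✓; |TH| = 12.80 ✓; ∠THB = 87.70° ✓; |HB| = 29.30 ✓; ∠HBD = 35.30° ✓; |BD| = 21.80 ✓; ∠BDA = 100.9° ✓; |DA| = 18.40 ✓; ∠(DA, AJ) = 90.00° ✓; |AJ| = 22.80 ✓; ∠(AJ, JC) = 95.40° ✗; |JC| = 24.10 ✓.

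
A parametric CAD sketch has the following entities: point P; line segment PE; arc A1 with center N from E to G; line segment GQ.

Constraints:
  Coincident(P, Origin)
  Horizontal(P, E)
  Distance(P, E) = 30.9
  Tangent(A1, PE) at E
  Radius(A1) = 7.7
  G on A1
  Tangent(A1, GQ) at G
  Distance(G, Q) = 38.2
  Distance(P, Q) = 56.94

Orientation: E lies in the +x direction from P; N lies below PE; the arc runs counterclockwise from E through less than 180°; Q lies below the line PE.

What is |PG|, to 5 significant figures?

25.306

Checks: |NG| = 7.700 ✓; ∠(NG, GQ) = 90.00° ✓; |GQ| = 38.20 ✓; |PQ| = 56.94 ✓.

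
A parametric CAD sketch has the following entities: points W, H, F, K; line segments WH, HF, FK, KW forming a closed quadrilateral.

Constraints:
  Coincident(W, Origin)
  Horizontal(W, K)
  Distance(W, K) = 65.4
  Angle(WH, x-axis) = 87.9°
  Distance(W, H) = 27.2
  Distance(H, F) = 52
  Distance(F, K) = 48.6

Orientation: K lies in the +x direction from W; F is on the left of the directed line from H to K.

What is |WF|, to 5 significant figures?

67.524

W is at the origin; W and K share the same y with |WK| = 65.4 and K in +x, so K = (65.4, 0). WH runs at 87.9° with |WH| = 27.2, so H = (0.99671, 27.182). F is determined by |HF| = 52.0 and |FK| = 48.6 together: it lies at the intersection of circle(H, 52.0) and circle(K, 48.6). With |HK| = 69.904, the foot of the radical line on HK is 37.399 from H and the perpendicular offset is √(52.0² − 37.399²) = 36.129. Taking the left-of-HK solution: F = (49.501, 45.926).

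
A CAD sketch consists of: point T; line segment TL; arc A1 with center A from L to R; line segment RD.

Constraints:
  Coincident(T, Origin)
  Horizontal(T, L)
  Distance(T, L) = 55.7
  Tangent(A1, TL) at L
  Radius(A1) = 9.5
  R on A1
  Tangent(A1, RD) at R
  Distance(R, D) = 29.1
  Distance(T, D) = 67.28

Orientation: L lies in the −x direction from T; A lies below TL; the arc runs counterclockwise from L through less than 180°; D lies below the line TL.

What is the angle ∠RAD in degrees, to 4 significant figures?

71.92°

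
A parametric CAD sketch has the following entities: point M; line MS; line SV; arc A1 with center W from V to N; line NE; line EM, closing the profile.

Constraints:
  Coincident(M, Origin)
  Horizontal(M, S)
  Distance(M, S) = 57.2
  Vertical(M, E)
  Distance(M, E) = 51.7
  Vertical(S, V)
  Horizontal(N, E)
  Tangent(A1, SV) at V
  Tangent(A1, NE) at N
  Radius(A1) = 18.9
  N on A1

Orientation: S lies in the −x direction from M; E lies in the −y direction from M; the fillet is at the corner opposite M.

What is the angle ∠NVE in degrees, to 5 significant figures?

26.715°

M is at the origin; MS is horizontal with |MS| = 57.2 and S on the −x side, so S = (-57.200, 0.0000). ME is vertical with |ME| = 51.7 and E on the −y side, so E = (0.0000, -51.700). The virtual corner opposite M is at (-57.200, -51.700). Tangency of A1 to SV means the radius WV is perpendicular to SV and tangency of A1 to NE means the radius WN is perpendicular to NE, with radius 18.9, so the center W sits 18.9 in from both sides at W = (-38.300, -32.800). That places the tangent points at V = (-57.200, -32.800) on SV and N = (-38.300, -51.700) on NE. Then cos ∠NVE = VN·VE / (|VN||VE|), giving 26.715°.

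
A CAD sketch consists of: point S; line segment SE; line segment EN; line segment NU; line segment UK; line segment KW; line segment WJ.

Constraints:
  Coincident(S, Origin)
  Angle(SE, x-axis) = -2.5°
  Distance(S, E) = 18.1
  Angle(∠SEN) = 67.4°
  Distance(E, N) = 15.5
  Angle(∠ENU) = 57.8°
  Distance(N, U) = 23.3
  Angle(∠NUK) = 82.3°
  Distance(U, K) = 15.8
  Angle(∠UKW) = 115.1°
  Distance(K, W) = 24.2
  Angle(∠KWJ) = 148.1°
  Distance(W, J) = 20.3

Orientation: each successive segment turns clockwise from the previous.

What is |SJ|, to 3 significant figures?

44.7

∠UKW = 115.1° gives KW at -39.9° from the x-axis; with |KW| = 24.2, W = (31.8, -4.06). ∠KWJ = 148.1° gives WJ at -71.8° from the x-axis; with |WJ| = 20.3, J = (38.1, -23.3). Then |SJ| = |J − S| = 44.7.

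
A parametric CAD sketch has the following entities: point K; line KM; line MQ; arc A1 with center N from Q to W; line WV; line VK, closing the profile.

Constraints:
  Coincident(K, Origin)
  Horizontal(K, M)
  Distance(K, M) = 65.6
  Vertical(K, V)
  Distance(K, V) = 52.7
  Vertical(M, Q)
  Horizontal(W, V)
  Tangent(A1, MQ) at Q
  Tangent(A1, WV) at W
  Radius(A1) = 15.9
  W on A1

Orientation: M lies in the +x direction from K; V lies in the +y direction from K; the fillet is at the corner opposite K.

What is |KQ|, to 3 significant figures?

75.2

The virtual corner opposite K is at (65.6, 52.7). The tangent condition forces NQ to be normal to MQ and tangency of A1 to WV means the radius NW is perpendicular to WV, with radius 15.9, so the center N sits 15.9 in from both sides at N = (49.7, 36.8). That places the tangent points at Q = (65.6, 36.8) on MQ and W = (49.7, 52.7) on WV. Then |KQ| = |Q − K| = 75.2.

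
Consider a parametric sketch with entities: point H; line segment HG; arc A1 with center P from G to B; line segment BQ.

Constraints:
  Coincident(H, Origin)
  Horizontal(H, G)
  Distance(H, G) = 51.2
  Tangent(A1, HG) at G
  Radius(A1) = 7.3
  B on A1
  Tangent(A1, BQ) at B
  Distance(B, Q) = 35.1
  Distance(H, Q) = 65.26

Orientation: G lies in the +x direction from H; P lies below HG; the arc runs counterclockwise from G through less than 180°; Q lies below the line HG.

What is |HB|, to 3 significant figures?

44.8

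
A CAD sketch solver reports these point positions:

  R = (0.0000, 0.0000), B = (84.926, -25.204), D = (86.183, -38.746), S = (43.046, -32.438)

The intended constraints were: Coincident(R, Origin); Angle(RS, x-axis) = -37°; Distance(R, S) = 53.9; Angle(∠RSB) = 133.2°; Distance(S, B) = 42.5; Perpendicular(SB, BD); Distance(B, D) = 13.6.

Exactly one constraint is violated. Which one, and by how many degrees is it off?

Perpendicular(SB, BD) — off by 4.50°.

R = (0.00, 0.00) ✓; RS at -37.00° ✓; |RS| = 53.90 ✓; ∠RSB = 133.2° ✓; |SB| = 42.50 ✓; ∠(SB, BD) = 94.50° ✗; |BD| = 13.60 ✓.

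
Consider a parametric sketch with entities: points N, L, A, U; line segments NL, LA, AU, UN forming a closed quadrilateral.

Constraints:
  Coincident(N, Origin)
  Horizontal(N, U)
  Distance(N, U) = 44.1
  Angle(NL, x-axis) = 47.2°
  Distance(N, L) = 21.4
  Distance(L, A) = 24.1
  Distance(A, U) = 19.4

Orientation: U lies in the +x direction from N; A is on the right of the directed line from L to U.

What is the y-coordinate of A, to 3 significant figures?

-5.73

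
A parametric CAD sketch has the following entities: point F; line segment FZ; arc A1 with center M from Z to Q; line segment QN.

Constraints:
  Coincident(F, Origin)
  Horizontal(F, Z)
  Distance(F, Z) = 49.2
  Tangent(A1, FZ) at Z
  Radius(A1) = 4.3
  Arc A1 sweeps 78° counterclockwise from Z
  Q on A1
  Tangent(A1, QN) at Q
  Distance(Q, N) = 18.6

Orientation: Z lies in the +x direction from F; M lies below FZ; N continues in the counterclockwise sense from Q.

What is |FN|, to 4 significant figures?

46.45

F is at the origin; F and Z share the same y with |FZ| = 49.2 and Z on the +x side, so Z = (49.20, 0.000). A1 meets FZ tangentially, so MZ is at right angles to FZ, so M = Z + (0, -4.3) = (49.20, -4.300). On A1, Z sits at bearing 90° from M; a 78° counterclockwise sweep puts Q at bearing 168°, so Q = M + 4.3·(cos 168°, sin 168°) = (44.99, -3.406). The tangent condition forces MQ to be normal to QN, so QN runs along (−sin 168°, cos 168°); with |QN| = 18.6, N = (41.13, -21.60). Then |FN| = |N − F| = 46.45.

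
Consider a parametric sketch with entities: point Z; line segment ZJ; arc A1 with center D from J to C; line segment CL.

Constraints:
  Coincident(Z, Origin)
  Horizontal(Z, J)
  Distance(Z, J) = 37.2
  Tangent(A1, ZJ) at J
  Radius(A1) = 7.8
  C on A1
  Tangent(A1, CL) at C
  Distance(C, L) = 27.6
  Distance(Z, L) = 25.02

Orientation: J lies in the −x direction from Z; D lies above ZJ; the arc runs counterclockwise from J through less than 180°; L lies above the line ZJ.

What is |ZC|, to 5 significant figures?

31.757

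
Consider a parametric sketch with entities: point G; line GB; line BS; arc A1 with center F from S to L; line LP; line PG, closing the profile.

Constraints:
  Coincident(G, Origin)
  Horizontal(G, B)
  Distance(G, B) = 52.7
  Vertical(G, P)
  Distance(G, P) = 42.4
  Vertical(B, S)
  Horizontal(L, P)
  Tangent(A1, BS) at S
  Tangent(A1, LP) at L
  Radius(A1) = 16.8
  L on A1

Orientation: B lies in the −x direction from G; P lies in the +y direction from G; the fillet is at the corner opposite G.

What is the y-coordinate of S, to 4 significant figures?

25.60

G is at the origin; G and B share the same y with |GB| = 52.7 and B on the −x side, so B = (-52.70, 0.000). GP is vertical with |GP| = 42.4 and P on the +y side, so P = (0.000, 42.40). The virtual corner opposite G is at (-52.70, 42.40). A1 meets BS tangentially, so FS is at right angles to BS and tangency of A1 to LP means the radius FL is perpendicular to LP, with radius 16.8, so the center F sits 16.8 in from both sides at F = (-35.90, 25.60). That places the tangent points at S = (-52.70, 25.60) on BS and L = (-35.90, 42.40) on LP. So S.y = 25.60.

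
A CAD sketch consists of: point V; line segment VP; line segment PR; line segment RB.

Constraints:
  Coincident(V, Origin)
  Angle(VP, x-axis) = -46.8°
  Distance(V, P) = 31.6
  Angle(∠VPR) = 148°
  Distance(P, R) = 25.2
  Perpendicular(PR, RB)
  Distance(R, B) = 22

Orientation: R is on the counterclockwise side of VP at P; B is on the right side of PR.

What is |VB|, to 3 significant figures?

64.8

V is at the origin; VP runs at -46.8° with length 31.6, so P = 31.6·(cos -46.8°, sin -46.8°) = (21.6, -23.0). ∠VPR = 148.0°, so PR runs at -46.8° + (180° − 148.0°) = -14.8° from the x-axis; with |PR| = 25.2, R = P + 25.2·(cos -14.8°, sin -14.8°) = (46.0, -29.5). PR ⟂ RB; with |RB| = 22.0 on the right of PR, B = R + 22.0·(-0.255, -0.967) = (40.4, -50.7). Then |VB| = |B − V| = 64.8.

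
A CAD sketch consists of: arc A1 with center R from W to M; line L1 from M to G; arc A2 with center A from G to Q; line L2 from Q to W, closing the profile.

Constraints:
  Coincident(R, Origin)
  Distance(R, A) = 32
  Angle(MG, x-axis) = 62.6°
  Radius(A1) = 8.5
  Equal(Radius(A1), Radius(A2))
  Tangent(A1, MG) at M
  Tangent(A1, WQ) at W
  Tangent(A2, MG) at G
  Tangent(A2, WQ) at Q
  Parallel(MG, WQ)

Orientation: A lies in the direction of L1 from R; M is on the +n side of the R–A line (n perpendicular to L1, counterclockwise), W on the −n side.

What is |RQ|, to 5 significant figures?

33.110

The slot axis is L1's direction at 62.6°, so u = (cos 62.6°, sin 62.6°) = (0.46020, 0.88782) and n = (−sin 62.6°, cos 62.6°) = (-0.88782, 0.46020). R is at the origin and A lies 32.0 along u from R, so A = 32.0·u = (14.726, 28.410). Tangency of A1 to both parallel lines with radius 8.5 puts M and W at R ± 8.5·n: M = (-7.5464, 3.9117), W = (7.5464, -3.9117). Equal radii place G and Q the same way about A: G = A + 8.5·n = (7.1800, 32.322), Q = A − 8.5·n = (22.273, 24.498). Then |RQ| = |Q − R| = 33.110.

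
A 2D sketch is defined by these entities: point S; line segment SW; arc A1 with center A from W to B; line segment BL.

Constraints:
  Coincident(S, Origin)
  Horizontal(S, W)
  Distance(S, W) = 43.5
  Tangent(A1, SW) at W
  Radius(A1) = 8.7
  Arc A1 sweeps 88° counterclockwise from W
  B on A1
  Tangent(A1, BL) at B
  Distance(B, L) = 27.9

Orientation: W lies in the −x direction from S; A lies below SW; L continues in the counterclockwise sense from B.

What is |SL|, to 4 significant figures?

64.37

On A1, W sits at bearing 90° from A; an 88° counterclockwise sweep puts B at bearing 178°, so B = A + 8.7·(cos 178°, sin 178°) = (-52.19, -8.396). The tangent condition forces AB to be normal to BL, so BL runs along (−sin 178°, cos 178°); with |BL| = 27.9, L = (-53.17, -36.28). Then |SL| = |L − S| = 64.37.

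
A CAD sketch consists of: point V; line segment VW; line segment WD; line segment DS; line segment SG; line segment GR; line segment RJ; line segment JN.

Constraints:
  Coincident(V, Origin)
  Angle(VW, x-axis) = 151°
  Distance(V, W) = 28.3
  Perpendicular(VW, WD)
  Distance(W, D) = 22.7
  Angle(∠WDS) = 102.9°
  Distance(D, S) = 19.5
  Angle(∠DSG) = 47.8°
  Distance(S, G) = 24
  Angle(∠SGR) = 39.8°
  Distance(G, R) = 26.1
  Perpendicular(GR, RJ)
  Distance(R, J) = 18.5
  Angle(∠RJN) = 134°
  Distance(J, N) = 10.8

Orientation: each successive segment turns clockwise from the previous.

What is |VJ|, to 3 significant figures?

36.0

V is at the origin; VW runs at 151.0° with length 28.3, so W = (-24.8, 13.7). VW is perpendicular to WD, so WD runs at 61.0°; with |WD| = 22.7, D = (-13.7, 33.6). ∠WDS = 102.9° gives DS at -16.1° from the x-axis; with |DS| = 19.5, S = (4.99, 28.2). ∠DSG = 47.8° gives SG at -148° from the x-axis; with |SG| = 24.0, G = (-15.4, 15.6). ∠SGR = 39.8° gives GR at 71.5° from the x-axis; with |GR| = 26.1, R = (-7.15, 40.3). GR ⟂ RJ, so RJ runs at -18.5°; with |RJ| = 18.5, J = (10.4, 34.4). Then |VJ| = |J − V| = 36.0.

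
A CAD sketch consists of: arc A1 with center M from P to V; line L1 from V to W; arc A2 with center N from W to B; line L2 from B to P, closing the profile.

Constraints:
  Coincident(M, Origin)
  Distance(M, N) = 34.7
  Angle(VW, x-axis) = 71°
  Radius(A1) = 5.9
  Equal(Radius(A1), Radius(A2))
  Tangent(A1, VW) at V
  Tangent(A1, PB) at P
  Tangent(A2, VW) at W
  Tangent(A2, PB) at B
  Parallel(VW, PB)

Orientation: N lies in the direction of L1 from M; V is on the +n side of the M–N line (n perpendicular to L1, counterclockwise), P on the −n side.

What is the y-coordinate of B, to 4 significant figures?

30.89

The slot axis is L1's direction at 71.0°, so u = (cos 71.0°, sin 71.0°) = (0.3256, 0.9455) and n = (−sin 71.0°, cos 71.0°) = (-0.9455, 0.3256). M is at the origin and N lies 34.7 along u from M, so N = 34.7·u = (11.30, 32.81). Tangency of A1 to both parallel lines with radius 5.9 puts V and P at M ± 5.9·n: V = (-5.579, 1.921), P = (5.579, -1.921). Equal radii place W and B the same way about N: W = N + 5.9·n = (5.719, 34.73), B = N − 5.9·n = (16.88, 30.89). So B.y = 30.89.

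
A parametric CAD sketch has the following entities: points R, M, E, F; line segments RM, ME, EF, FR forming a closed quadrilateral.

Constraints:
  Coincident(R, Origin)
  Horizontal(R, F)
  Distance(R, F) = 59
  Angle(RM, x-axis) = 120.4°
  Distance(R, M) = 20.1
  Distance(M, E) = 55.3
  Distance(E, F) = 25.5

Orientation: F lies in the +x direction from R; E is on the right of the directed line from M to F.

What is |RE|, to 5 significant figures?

38.568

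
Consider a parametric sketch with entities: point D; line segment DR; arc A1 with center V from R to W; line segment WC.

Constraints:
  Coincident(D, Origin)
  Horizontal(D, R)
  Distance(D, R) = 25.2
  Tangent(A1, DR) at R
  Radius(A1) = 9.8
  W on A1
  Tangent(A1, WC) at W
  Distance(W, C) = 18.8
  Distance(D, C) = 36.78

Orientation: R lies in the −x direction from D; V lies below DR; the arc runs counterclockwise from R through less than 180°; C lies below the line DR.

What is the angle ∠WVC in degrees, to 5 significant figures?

62.468°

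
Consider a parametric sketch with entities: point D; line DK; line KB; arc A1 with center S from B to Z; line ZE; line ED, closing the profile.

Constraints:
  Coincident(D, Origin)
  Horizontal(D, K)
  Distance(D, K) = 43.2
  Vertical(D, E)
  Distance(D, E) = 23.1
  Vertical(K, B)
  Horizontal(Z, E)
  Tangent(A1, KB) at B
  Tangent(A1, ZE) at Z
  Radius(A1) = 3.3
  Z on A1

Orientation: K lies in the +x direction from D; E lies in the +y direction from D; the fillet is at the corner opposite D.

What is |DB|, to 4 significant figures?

47.52

D is at the origin; DK is horizontal with |DK| = 43.2 and K on the +x side, so K = (43.20, 0.000). DE is vertical with |DE| = 23.1 and E on the +y side, so E = (0.000, 23.10). The virtual corner opposite D is at (43.20, 23.10). A1 meets KB tangentially, so SB is at right angles to KB and A1 meets ZE tangentially, so SZ is at right angles to ZE, with radius 3.3, so the center S sits 3.3 in from both sides at S = (39.90, 19.80). That places the tangent points at B = (43.20, 19.80) on KB and Z = (39.90, 23.10) on ZE. Then |DB| = |B − D| = 47.52.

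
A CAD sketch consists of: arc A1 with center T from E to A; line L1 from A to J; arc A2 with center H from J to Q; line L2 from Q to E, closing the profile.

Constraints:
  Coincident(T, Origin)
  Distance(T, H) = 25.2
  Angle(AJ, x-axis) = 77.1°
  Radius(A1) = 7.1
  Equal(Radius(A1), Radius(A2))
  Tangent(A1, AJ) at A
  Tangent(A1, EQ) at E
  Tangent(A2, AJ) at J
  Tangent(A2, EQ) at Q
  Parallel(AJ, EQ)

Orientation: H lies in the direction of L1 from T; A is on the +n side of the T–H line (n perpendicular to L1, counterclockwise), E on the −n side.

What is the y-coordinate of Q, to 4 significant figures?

22.98

The slot axis is L1's direction at 77.1°, so u = (cos 77.1°, sin 77.1°) = (0.2233, 0.9748) and n = (−sin 77.1°, cos 77.1°) = (-0.9748, 0.2233). T is at the origin and H lies 25.2 along u from T, so H = 25.2·u = (5.626, 24.56). Tangency of A1 to both parallel lines with radius 7.1 puts A and E at T ± 7.1·n: A = (-6.921, 1.585), E = (6.921, -1.585). Equal radii place J and Q the same way about H: J = H + 7.1·n = (-1.295, 26.15), Q = H − 7.1·n = (12.55, 22.98). So Q.y = 22.98.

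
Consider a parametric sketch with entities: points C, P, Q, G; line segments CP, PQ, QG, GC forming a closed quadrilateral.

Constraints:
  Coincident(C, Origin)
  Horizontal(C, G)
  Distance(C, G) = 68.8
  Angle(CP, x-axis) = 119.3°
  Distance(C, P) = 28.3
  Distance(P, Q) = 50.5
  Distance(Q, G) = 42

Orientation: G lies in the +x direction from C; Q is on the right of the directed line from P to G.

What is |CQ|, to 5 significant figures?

27.524

Checks: |PQ| = 50.50 ✓; |QG| = 42.00 ✓.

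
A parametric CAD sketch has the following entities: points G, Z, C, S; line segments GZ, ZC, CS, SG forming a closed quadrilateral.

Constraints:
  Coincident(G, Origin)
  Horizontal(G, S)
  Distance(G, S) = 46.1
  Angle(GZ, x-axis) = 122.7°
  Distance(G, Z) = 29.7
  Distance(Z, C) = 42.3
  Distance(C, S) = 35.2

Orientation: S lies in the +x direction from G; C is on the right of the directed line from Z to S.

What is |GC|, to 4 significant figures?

13.56

G is at the origin; GS is horizontal with |GS| = 46.1 and S in +x, so S = (46.1, 0). GZ runs at 122.7° with |GZ| = 29.7, so Z = (-16.05, 24.99). C is determined by |ZC| = 42.3 and |CS| = 35.2 together: it lies at the intersection of circle(Z, 42.3) and circle(S, 35.2). With |ZS| = 66.98, the foot of the radical line on ZS is 37.60 from Z and the perpendicular offset is √(42.3² − 37.60²) = 19.38. Taking the right-of-ZS solution: C = (11.61, -7.018).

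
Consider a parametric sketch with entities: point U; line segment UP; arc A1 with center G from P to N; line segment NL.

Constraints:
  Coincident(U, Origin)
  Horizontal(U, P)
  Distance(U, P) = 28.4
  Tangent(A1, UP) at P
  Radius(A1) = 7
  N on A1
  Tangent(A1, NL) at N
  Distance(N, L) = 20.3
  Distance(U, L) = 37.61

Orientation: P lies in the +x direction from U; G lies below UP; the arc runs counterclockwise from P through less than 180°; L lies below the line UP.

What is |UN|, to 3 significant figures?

23.0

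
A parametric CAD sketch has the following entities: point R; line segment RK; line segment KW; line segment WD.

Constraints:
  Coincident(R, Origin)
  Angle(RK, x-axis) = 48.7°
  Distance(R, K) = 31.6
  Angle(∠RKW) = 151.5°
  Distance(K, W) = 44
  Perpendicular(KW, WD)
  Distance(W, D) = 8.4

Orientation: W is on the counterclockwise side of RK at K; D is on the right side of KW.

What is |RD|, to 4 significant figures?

75.51

R is at the origin; RK runs at 48.7° with length 31.6, so K = 31.6·(cos 48.7°, sin 48.7°) = (20.86, 23.74). ∠RKW = 151.5°, so KW runs at 48.7° + (180° − 151.5°) = 77.20° from the x-axis; with |KW| = 44.0, W = K + 44.0·(cos 77.20°, sin 77.20°) = (30.60, 66.65). KW ⟂ WD; with |WD| = 8.4 on the right of KW, D = W + 8.4·(0.9751, -0.2215) = (38.80, 64.79). Then |RD| = |D − R| = 75.51.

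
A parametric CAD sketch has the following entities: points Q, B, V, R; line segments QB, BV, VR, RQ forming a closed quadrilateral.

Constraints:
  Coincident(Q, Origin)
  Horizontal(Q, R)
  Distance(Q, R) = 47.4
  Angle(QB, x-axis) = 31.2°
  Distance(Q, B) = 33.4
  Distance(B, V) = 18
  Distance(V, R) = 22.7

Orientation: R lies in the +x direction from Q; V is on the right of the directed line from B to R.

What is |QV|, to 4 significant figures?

24.70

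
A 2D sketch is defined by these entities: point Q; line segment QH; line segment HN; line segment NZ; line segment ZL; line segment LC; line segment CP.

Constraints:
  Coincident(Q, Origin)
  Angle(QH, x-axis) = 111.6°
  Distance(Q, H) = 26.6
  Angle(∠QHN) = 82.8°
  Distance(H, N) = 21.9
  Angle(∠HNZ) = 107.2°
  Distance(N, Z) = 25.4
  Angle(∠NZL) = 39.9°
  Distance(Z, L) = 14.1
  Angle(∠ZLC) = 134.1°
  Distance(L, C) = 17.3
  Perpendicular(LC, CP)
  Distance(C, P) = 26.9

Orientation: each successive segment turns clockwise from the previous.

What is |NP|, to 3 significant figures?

19.5

Q is at the origin; QH runs at 111.6° with length 26.6, so H = (-9.79, 24.7). ∠QHN = 82.8° gives HN at 14.4° from the x-axis; with |HN| = 21.9, N = (11.4, 30.2). ∠HNZ = 107.2° gives NZ at -58.4° from the x-axis; with |NZ| = 25.4, Z = (24.7, 8.54). ∠NZL = 39.9° gives ZL at 162° from the x-axis; with |ZL| = 14.1, L = (11.4, 13.0). ∠ZLC = 134.1° gives LC at 116° from the x-axis; with |LC| = 17.3, C = (3.88, 28.6). The perpendicularity gives CP at right angles to LC, so CP runs at 25.6°; with |CP| = 26.9, P = (28.1, 40.2). Then |NP| = |P − N| = 19.5.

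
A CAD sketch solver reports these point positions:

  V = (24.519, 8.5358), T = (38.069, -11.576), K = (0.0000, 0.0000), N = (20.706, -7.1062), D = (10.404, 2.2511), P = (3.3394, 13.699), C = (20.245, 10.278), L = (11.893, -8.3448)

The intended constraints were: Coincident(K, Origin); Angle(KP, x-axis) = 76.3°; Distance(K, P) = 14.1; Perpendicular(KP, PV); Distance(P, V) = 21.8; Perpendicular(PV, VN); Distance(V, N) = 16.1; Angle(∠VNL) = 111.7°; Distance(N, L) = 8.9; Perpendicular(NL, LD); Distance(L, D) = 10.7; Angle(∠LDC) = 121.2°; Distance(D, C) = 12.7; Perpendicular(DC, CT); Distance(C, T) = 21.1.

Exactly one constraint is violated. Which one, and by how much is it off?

Distance(C, T) = 21.1 — off by 7.10.

K = (0.00, 0.00) ✓; KP at 76.30° ✓; |KP| = 14.10 ✓; ∠(KP, PV) = 90.00° ✓; |PV| = 21.80 ✓; ∠(PV, VN) = 90.00° ✓; |VN| = 16.10 ✓; ∠VNL = 111.7° ✓; |NL| = 8.900 ✓; ∠(NL, LD) = 90.00° ✓; |LD| = 10.70 ✓; ∠LDC = 121.2° ✓; |DC| = 12.70 ✓; ∠(DC, CT) = 90.00° ✓; |CT| = 28.20 ✗.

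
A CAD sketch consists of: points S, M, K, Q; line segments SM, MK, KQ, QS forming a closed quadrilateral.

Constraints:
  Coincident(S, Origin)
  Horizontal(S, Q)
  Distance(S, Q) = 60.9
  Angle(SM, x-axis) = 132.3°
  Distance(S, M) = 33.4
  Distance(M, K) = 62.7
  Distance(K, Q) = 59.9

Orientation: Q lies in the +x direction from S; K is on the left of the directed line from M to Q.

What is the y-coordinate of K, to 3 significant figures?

53.2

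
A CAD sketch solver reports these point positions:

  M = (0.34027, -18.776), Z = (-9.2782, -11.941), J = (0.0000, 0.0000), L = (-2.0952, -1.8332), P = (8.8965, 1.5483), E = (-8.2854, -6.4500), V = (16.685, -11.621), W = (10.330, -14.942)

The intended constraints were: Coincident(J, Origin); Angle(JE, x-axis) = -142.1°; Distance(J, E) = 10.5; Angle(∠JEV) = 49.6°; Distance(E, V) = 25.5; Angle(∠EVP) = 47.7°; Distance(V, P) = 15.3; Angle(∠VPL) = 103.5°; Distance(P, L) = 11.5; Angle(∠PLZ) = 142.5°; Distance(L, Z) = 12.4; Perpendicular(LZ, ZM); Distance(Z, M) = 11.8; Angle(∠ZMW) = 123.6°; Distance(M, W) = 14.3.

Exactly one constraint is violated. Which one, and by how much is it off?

Distance(M, W) = 14.3 — off by 3.60.

J = (0.00, 0.00) ✓; JE at -142.1° ✓; |JE| = 10.50 ✓; ∠JEV = 49.60° ✓; |EV| = 25.50 ✓; ∠EVP = 47.70° ✓; |VP| = 15.30 ✓; ∠VPL = 103.5° ✓; |PL| = 11.50 ✓; ∠PLZ = 142.5° ✓; |LZ| = 12.40 ✓; ∠(LZ, ZM) = 90.00° ✓; |ZM| = 11.80 ✓; ∠ZMW = 123.6° ✓; |MW| = 10.70 ✗.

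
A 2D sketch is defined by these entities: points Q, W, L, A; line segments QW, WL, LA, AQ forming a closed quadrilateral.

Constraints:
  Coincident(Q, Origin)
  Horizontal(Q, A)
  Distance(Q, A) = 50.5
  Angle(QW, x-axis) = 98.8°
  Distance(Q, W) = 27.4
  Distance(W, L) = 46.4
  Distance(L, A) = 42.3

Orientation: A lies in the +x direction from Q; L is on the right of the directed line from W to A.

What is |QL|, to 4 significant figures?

20.21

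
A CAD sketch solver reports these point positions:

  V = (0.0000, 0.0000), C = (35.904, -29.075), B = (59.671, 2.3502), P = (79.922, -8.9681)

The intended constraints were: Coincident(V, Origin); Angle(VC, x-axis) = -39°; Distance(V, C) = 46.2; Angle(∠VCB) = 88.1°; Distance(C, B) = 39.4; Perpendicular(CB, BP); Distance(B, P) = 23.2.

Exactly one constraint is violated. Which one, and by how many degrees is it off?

Perpendicular(CB, BP) — off by 7.90°.

V = (0.00, 0.00) ✓; VC at -39.00° ✓; |VC| = 46.20 ✓; ∠VCB = 88.10° ✓; |CB| = 39.40 ✓; ∠(CB, BP) = 82.10° ✗; |BP| = 23.20 ✓.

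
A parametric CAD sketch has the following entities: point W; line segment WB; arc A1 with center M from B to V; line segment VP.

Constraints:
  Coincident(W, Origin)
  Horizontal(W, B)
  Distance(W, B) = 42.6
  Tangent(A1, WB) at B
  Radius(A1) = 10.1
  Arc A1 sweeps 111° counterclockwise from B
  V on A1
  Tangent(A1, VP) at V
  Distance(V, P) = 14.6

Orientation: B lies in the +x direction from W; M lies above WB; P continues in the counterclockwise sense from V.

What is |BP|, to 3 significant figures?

27.7

On A1, B sits at bearing -90° from M; a 111° counterclockwise sweep puts V at bearing 21°, so V = M + 10.1·(cos 21°, sin 21°) = (52.0, 13.7). Tangency of A1 to VP means the radius MV is perpendicular to VP, so VP runs along (−sin 21°, cos 21°); with |VP| = 14.6, P = (46.8, 27.3). Then |BP| = |P − B| = 27.7.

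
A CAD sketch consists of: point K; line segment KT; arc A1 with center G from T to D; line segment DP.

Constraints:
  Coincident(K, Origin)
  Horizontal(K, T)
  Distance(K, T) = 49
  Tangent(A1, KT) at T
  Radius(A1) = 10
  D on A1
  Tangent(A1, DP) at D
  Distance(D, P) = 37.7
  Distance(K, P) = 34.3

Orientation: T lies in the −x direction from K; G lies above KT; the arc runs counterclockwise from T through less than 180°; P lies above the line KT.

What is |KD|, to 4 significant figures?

41.86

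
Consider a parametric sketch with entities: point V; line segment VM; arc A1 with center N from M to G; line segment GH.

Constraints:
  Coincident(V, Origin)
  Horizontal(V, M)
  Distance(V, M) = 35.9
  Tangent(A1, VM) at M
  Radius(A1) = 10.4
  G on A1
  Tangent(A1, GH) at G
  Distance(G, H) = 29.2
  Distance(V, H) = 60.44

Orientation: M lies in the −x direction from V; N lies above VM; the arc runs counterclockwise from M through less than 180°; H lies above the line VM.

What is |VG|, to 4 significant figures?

32.31

Checks: V.y = 0.00, M.y = 0.00 ✓; |NG| = 10.40 ✓; ∠(NG, GH) = 90.00° ✓; |GH| = 29.20 ✓; |VH| = 60.44 ✓.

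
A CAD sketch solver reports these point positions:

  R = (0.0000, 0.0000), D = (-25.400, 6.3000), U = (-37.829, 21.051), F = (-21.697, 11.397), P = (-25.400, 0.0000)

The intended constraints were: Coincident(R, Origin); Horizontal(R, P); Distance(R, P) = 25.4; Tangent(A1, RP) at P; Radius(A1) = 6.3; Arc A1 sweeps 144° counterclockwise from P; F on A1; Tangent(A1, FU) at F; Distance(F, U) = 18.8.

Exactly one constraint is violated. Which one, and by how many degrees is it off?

Tangent(A1, FU) at F — off by 5.10°.

R = (0.00, 0.00) ✓; R.y = 0.00, P.y = 0.00 ✓; |RP| = 25.40 ✓; ∠(DP, PR) = 90.00° ✓; |DP| = 6.300 ✓; bearing(D→F) − bearing(D→P) = 144.0° ✓; |DF| = 6.300 ✓; ∠(DF, FU) = 84.90° ✗; |FU| = 18.80 ✓.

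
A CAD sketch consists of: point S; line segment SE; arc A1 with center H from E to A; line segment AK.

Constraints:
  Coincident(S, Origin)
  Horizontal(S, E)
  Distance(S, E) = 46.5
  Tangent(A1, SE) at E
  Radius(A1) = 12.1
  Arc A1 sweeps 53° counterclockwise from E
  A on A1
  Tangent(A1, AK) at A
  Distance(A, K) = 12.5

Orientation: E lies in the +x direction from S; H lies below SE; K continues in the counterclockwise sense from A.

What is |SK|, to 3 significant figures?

32.8

S is at the origin; SE is horizontal with |SE| = 46.5 and E on the +x side, so E = (46.5, 0.00). A1 meets SE tangentially, so HE is at right angles to SE, so H = E + (0, -12.1) = (46.5, -12.1). On A1, E sits at bearing 90° from H; a 53° counterclockwise sweep puts A at bearing 143°, so A = H + 12.1·(cos 143°, sin 143°) = (36.8, -4.82). A1 meets AK tangentially, so HA is at right angles to AK, so AK runs along (−sin 143°, cos 143°); with |AK| = 12.5, K = (29.3, -14.8). Then |SK| = |K − S| = 32.8.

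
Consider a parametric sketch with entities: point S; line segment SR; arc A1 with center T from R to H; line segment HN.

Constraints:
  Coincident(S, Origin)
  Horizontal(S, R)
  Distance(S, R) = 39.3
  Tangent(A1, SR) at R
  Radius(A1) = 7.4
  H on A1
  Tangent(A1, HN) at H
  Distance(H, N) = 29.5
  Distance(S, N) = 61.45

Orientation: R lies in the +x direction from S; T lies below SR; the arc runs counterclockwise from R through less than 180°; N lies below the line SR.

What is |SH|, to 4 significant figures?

35.16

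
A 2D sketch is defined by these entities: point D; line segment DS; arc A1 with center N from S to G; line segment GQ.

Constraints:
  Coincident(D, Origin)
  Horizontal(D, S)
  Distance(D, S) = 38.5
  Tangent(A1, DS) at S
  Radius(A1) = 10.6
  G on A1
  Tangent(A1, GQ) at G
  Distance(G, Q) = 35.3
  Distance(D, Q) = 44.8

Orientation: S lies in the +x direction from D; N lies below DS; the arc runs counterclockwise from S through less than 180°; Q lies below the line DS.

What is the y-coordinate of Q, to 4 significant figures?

-41.11

Checks: |NG| = 10.60 ✓; ∠(NG, GQ) = 90.00° ✓; |GQ| = 35.30 ✓; |DQ| = 44.80 ✓.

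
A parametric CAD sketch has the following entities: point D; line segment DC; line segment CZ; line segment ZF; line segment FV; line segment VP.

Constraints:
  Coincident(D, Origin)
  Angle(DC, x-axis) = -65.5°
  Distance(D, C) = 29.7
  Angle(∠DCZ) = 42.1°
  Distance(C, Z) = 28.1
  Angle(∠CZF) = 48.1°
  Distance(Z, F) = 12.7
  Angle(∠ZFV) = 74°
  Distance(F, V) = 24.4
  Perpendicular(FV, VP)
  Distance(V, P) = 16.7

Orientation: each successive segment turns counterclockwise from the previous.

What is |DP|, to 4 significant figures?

40.02

D is at the origin; DC runs at -65.5° with length 29.7, so C = (12.32, -27.03). ∠DCZ = 42.1° gives CZ at 72.40° from the x-axis; with |CZ| = 28.1, Z = (20.81, -0.2412). ∠CZF = 48.1° gives ZF at -155.7° from the x-axis; with |ZF| = 12.7, F = (9.238, -5.467). ∠ZFV = 74.0° gives FV at -49.70° from the x-axis; with |FV| = 24.4, V = (25.02, -24.08). FV is perpendicular to VP, so VP runs at 40.30°; with |VP| = 16.7, P = (37.76, -13.28). Then |DP| = |P − D| = 40.02.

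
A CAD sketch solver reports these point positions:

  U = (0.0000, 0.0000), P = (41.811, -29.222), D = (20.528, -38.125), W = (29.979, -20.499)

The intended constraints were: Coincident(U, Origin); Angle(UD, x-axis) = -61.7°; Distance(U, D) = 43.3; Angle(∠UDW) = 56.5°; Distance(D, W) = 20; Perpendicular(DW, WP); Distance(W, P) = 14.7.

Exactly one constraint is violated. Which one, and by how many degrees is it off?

Perpendicular(DW, WP) — off by 8.20°.

U = (0.00, 0.00) ✓; UD at -61.70° ✓; |UD| = 43.30 ✓; ∠UDW = 56.50° ✓; |DW| = 20.00 ✓; ∠(DW, WP) = 98.20° ✗; |WP| = 14.70 ✓.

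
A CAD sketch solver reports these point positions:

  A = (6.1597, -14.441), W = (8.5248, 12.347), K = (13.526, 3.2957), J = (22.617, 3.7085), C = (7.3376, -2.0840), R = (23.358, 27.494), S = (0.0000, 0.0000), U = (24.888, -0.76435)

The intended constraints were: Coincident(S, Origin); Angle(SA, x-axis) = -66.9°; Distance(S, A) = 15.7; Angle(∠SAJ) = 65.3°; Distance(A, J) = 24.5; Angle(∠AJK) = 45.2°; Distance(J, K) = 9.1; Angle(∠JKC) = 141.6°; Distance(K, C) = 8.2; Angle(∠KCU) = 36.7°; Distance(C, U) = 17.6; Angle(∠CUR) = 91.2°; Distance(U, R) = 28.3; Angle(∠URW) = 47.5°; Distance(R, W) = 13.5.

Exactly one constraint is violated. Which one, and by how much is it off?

Distance(R, W) = 13.5 — off by 7.70.

S = (0.00, 0.00) ✓; SA at -66.90° ✓; |SA| = 15.70 ✓; ∠SAJ = 65.30° ✓; |AJ| = 24.50 ✓; ∠AJK = 45.20° ✓; |JK| = 9.100 ✓; ∠JKC = 141.6° ✓; |KC| = 8.200 ✓; ∠KCU = 36.70° ✓; |CU| = 17.60 ✓; ∠CUR = 91.20° ✓; |UR| = 28.30 ✓; ∠URW = 47.50° ✓; |RW| = 21.20 ✗.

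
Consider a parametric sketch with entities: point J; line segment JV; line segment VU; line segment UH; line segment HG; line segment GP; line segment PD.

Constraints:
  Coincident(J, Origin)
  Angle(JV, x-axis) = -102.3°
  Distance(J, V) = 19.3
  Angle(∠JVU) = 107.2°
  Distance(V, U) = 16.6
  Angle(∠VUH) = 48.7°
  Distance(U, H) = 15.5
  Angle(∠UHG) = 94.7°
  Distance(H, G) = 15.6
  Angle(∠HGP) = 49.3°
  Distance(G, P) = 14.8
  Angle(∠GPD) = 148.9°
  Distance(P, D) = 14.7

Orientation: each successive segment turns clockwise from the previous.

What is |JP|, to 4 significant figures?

23.88

J is at the origin; JV runs at -102.3° with length 19.3, so V = (-4.111, -18.86). ∠JVU = 107.2° gives VU at -175.1° from the x-axis; with |VU| = 16.6, U = (-20.65, -20.27). ∠VUH = 48.7° gives UH at 53.60° from the x-axis; with |UH| = 15.5, H = (-11.45, -7.799). ∠UHG = 94.7° gives HG at -31.70° from the x-axis; with |HG| = 15.6, G = (1.820, -16.00). ∠HGP = 49.3° gives GP at -162.4° from the x-axis; with |GP| = 14.8, P = (-12.29, -20.47). Then |JP| = |P − J| = 23.88.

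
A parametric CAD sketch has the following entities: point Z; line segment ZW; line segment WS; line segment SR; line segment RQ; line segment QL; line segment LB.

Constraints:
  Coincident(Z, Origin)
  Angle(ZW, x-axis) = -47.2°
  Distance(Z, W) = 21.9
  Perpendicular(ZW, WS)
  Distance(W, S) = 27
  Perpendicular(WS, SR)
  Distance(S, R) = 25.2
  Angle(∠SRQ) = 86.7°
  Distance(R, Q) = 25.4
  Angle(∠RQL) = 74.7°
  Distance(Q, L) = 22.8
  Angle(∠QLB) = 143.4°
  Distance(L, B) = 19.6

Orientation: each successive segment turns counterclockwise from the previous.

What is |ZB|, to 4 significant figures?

39.80

∠RQL = 74.7° gives QL at -28.60° from the x-axis; with |QL| = 22.8, L = (19.97, -8.450). ∠QLB = 143.4° gives LB at 8.000° from the x-axis; with |LB| = 19.6, B = (39.38, -5.722). Then |ZB| = |B − Z| = 39.80.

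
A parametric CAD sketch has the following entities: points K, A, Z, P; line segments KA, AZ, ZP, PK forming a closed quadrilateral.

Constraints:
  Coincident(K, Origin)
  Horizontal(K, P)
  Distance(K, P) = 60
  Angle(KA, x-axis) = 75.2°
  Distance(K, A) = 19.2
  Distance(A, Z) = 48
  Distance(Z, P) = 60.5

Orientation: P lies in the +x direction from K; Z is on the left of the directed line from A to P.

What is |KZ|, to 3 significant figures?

65.9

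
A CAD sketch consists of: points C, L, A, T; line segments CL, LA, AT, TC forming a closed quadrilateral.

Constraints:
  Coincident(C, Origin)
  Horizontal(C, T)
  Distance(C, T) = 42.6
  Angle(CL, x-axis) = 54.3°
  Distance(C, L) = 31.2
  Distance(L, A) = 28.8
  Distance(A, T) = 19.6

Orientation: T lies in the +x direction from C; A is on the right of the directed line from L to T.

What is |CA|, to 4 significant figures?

23.43

C is at the origin; C and T share the same y with |CT| = 42.6 and T in +x, so T = (42.6, 0). CL runs at 54.3° with |CL| = 31.2, so L = (18.21, 25.34). A is determined by |LA| = 28.8 and |AT| = 19.6 together: it lies at the intersection of circle(L, 28.8) and circle(T, 19.6). With |LT| = 35.17, the foot of the radical line on LT is 23.92 from L and the perpendicular offset is √(28.8² − 23.92²) = 16.05. Taking the right-of-LT solution: A = (23.23, -3.021).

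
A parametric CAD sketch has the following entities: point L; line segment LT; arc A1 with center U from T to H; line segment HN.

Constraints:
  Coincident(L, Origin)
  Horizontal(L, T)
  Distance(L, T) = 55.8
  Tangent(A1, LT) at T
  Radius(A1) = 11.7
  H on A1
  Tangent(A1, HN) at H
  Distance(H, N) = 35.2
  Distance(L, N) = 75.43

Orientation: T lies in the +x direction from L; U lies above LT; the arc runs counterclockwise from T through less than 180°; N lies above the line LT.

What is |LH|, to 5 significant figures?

68.692

Checks: L.y = 0.00, T.y = 0.00 ✓; |UH| = 11.70 ✓; ∠(UH, HN) = 90.00° ✓; |HN| = 35.20 ✓; |LN| = 75.43 ✓.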